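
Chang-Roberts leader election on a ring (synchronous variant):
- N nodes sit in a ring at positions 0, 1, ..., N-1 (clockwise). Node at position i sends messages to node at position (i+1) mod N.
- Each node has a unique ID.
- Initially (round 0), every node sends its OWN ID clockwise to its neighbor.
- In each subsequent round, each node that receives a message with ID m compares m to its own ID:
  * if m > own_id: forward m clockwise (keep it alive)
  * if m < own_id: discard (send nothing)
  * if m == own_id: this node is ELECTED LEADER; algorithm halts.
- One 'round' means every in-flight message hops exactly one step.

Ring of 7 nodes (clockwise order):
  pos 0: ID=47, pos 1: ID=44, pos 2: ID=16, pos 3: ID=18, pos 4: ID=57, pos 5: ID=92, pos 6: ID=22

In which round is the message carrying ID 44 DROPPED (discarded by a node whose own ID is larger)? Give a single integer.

Answer: 3

Derivation:
Round 1: pos1(id44) recv 47: fwd; pos2(id16) recv 44: fwd; pos3(id18) recv 16: drop; pos4(id57) recv 18: drop; pos5(id92) recv 57: drop; pos6(id22) recv 92: fwd; pos0(id47) recv 22: drop
Round 2: pos2(id16) recv 47: fwd; pos3(id18) recv 44: fwd; pos0(id47) recv 92: fwd
Round 3: pos3(id18) recv 47: fwd; pos4(id57) recv 44: drop; pos1(id44) recv 92: fwd
Round 4: pos4(id57) recv 47: drop; pos2(id16) recv 92: fwd
Round 5: pos3(id18) recv 92: fwd
Round 6: pos4(id57) recv 92: fwd
Round 7: pos5(id92) recv 92: ELECTED
Message ID 44 originates at pos 1; dropped at pos 4 in round 3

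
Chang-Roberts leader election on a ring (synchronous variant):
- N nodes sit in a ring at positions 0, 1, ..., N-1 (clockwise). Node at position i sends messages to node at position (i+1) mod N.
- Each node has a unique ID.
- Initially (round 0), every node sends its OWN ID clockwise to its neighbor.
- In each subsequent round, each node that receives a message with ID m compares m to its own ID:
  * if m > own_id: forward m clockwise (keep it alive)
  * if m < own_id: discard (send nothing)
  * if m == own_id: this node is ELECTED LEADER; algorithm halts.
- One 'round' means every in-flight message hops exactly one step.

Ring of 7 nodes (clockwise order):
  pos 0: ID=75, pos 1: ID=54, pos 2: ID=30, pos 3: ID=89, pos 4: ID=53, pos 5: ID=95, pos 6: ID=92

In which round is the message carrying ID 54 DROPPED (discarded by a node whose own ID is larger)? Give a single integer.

Round 1: pos1(id54) recv 75: fwd; pos2(id30) recv 54: fwd; pos3(id89) recv 30: drop; pos4(id53) recv 89: fwd; pos5(id95) recv 53: drop; pos6(id92) recv 95: fwd; pos0(id75) recv 92: fwd
Round 2: pos2(id30) recv 75: fwd; pos3(id89) recv 54: drop; pos5(id95) recv 89: drop; pos0(id75) recv 95: fwd; pos1(id54) recv 92: fwd
Round 3: pos3(id89) recv 75: drop; pos1(id54) recv 95: fwd; pos2(id30) recv 92: fwd
Round 4: pos2(id30) recv 95: fwd; pos3(id89) recv 92: fwd
Round 5: pos3(id89) recv 95: fwd; pos4(id53) recv 92: fwd
Round 6: pos4(id53) recv 95: fwd; pos5(id95) recv 92: drop
Round 7: pos5(id95) recv 95: ELECTED
Message ID 54 originates at pos 1; dropped at pos 3 in round 2

Answer: 2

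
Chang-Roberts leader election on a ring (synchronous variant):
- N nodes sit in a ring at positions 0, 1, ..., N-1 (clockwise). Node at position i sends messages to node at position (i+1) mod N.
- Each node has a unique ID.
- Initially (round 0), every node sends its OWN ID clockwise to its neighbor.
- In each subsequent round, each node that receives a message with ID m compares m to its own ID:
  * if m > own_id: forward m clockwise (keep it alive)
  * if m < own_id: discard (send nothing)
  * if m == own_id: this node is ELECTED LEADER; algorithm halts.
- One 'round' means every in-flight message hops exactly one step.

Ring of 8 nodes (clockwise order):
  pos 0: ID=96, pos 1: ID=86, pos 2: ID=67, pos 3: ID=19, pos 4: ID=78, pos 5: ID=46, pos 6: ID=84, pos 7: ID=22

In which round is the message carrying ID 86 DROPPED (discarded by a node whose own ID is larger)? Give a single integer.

Round 1: pos1(id86) recv 96: fwd; pos2(id67) recv 86: fwd; pos3(id19) recv 67: fwd; pos4(id78) recv 19: drop; pos5(id46) recv 78: fwd; pos6(id84) recv 46: drop; pos7(id22) recv 84: fwd; pos0(id96) recv 22: drop
Round 2: pos2(id67) recv 96: fwd; pos3(id19) recv 86: fwd; pos4(id78) recv 67: drop; pos6(id84) recv 78: drop; pos0(id96) recv 84: drop
Round 3: pos3(id19) recv 96: fwd; pos4(id78) recv 86: fwd
Round 4: pos4(id78) recv 96: fwd; pos5(id46) recv 86: fwd
Round 5: pos5(id46) recv 96: fwd; pos6(id84) recv 86: fwd
Round 6: pos6(id84) recv 96: fwd; pos7(id22) recv 86: fwd
Round 7: pos7(id22) recv 96: fwd; pos0(id96) recv 86: drop
Round 8: pos0(id96) recv 96: ELECTED
Message ID 86 originates at pos 1; dropped at pos 0 in round 7

Answer: 7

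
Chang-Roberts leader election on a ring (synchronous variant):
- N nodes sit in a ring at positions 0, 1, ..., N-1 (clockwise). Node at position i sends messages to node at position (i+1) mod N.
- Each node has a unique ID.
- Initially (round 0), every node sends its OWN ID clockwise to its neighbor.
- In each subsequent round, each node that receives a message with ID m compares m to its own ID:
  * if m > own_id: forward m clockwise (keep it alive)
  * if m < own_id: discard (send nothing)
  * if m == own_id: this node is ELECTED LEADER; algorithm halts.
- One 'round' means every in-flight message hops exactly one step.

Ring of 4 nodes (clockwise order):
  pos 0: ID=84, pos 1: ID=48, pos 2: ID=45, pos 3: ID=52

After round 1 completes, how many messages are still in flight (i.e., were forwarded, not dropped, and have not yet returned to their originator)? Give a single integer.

Answer: 2

Derivation:
Round 1: pos1(id48) recv 84: fwd; pos2(id45) recv 48: fwd; pos3(id52) recv 45: drop; pos0(id84) recv 52: drop
After round 1: 2 messages still in flight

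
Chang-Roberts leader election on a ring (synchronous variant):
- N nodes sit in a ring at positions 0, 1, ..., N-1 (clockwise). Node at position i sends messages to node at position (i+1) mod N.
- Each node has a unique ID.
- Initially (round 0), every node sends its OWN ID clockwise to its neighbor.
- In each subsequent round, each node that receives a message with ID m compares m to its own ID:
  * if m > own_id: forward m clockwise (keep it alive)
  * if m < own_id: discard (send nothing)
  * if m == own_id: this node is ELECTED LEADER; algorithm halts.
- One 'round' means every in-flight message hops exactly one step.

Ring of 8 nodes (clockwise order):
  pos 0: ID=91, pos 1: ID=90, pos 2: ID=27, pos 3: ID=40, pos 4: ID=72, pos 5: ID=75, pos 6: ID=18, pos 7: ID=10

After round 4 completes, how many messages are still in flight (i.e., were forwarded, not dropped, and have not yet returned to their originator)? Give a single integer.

Answer: 2

Derivation:
Round 1: pos1(id90) recv 91: fwd; pos2(id27) recv 90: fwd; pos3(id40) recv 27: drop; pos4(id72) recv 40: drop; pos5(id75) recv 72: drop; pos6(id18) recv 75: fwd; pos7(id10) recv 18: fwd; pos0(id91) recv 10: drop
Round 2: pos2(id27) recv 91: fwd; pos3(id40) recv 90: fwd; pos7(id10) recv 75: fwd; pos0(id91) recv 18: drop
Round 3: pos3(id40) recv 91: fwd; pos4(id72) recv 90: fwd; pos0(id91) recv 75: drop
Round 4: pos4(id72) recv 91: fwd; pos5(id75) recv 90: fwd
After round 4: 2 messages still in flight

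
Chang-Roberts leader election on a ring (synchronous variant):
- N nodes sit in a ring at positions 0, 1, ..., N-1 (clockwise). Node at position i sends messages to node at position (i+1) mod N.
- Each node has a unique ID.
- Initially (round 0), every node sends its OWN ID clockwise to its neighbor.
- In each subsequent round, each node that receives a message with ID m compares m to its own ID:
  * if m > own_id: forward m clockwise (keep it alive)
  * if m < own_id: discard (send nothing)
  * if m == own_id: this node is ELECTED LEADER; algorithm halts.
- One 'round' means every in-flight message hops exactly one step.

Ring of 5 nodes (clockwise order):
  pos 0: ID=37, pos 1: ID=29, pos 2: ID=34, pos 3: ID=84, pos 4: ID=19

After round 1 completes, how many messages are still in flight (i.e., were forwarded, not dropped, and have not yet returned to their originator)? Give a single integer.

Round 1: pos1(id29) recv 37: fwd; pos2(id34) recv 29: drop; pos3(id84) recv 34: drop; pos4(id19) recv 84: fwd; pos0(id37) recv 19: drop
After round 1: 2 messages still in flight

Answer: 2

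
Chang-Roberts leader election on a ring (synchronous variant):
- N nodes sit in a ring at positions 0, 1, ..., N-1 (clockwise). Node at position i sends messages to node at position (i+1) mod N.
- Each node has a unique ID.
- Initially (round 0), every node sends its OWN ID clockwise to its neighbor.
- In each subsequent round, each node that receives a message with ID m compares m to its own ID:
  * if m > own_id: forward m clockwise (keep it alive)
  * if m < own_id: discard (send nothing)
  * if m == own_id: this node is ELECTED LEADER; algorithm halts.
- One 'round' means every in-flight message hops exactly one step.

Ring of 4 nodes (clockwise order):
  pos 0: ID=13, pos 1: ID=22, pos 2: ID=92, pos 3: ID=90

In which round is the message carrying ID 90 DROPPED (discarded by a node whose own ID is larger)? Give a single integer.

Answer: 3

Derivation:
Round 1: pos1(id22) recv 13: drop; pos2(id92) recv 22: drop; pos3(id90) recv 92: fwd; pos0(id13) recv 90: fwd
Round 2: pos0(id13) recv 92: fwd; pos1(id22) recv 90: fwd
Round 3: pos1(id22) recv 92: fwd; pos2(id92) recv 90: drop
Round 4: pos2(id92) recv 92: ELECTED
Message ID 90 originates at pos 3; dropped at pos 2 in round 3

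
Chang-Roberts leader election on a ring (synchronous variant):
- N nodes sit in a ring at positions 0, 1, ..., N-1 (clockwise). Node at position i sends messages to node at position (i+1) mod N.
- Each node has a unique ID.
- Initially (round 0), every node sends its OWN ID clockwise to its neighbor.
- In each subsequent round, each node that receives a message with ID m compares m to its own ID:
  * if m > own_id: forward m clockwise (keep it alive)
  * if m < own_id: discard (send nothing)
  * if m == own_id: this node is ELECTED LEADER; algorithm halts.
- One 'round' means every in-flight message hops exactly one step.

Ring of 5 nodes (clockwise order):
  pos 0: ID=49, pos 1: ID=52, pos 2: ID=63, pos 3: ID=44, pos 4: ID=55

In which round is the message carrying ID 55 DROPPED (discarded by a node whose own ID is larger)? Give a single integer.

Answer: 3

Derivation:
Round 1: pos1(id52) recv 49: drop; pos2(id63) recv 52: drop; pos3(id44) recv 63: fwd; pos4(id55) recv 44: drop; pos0(id49) recv 55: fwd
Round 2: pos4(id55) recv 63: fwd; pos1(id52) recv 55: fwd
Round 3: pos0(id49) recv 63: fwd; pos2(id63) recv 55: drop
Round 4: pos1(id52) recv 63: fwd
Round 5: pos2(id63) recv 63: ELECTED
Message ID 55 originates at pos 4; dropped at pos 2 in round 3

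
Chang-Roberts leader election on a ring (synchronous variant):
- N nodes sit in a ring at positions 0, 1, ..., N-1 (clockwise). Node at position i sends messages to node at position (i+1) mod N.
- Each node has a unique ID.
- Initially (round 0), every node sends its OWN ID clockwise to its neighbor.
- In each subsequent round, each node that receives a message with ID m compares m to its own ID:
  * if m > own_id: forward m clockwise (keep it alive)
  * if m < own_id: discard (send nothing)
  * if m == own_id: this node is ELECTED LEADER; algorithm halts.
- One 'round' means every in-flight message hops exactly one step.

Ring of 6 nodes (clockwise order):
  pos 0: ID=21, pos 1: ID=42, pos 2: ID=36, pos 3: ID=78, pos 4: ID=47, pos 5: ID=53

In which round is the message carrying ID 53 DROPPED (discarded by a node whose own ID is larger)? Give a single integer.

Round 1: pos1(id42) recv 21: drop; pos2(id36) recv 42: fwd; pos3(id78) recv 36: drop; pos4(id47) recv 78: fwd; pos5(id53) recv 47: drop; pos0(id21) recv 53: fwd
Round 2: pos3(id78) recv 42: drop; pos5(id53) recv 78: fwd; pos1(id42) recv 53: fwd
Round 3: pos0(id21) recv 78: fwd; pos2(id36) recv 53: fwd
Round 4: pos1(id42) recv 78: fwd; pos3(id78) recv 53: drop
Round 5: pos2(id36) recv 78: fwd
Round 6: pos3(id78) recv 78: ELECTED
Message ID 53 originates at pos 5; dropped at pos 3 in round 4

Answer: 4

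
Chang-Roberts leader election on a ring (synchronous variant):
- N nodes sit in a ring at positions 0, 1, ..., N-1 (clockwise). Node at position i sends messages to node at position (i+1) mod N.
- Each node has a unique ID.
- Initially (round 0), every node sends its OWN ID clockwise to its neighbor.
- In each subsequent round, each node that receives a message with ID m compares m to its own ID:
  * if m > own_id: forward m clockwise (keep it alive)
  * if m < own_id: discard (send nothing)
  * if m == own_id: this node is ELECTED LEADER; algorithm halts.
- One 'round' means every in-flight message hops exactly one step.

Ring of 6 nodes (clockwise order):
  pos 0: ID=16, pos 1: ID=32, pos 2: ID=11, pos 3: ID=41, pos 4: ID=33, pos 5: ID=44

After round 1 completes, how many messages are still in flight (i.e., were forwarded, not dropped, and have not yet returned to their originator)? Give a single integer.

Answer: 3

Derivation:
Round 1: pos1(id32) recv 16: drop; pos2(id11) recv 32: fwd; pos3(id41) recv 11: drop; pos4(id33) recv 41: fwd; pos5(id44) recv 33: drop; pos0(id16) recv 44: fwd
After round 1: 3 messages still in flight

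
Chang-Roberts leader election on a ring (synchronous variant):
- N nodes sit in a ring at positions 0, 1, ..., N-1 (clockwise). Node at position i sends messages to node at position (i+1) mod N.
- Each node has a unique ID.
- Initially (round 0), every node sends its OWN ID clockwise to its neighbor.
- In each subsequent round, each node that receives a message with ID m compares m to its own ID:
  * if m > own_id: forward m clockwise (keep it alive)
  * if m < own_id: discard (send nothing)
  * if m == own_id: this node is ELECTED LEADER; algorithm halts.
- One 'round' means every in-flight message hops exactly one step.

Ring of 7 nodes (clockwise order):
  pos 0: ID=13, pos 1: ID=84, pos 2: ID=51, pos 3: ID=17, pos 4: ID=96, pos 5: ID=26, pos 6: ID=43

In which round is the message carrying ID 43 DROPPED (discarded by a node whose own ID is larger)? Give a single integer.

Answer: 2

Derivation:
Round 1: pos1(id84) recv 13: drop; pos2(id51) recv 84: fwd; pos3(id17) recv 51: fwd; pos4(id96) recv 17: drop; pos5(id26) recv 96: fwd; pos6(id43) recv 26: drop; pos0(id13) recv 43: fwd
Round 2: pos3(id17) recv 84: fwd; pos4(id96) recv 51: drop; pos6(id43) recv 96: fwd; pos1(id84) recv 43: drop
Round 3: pos4(id96) recv 84: drop; pos0(id13) recv 96: fwd
Round 4: pos1(id84) recv 96: fwd
Round 5: pos2(id51) recv 96: fwd
Round 6: pos3(id17) recv 96: fwd
Round 7: pos4(id96) recv 96: ELECTED
Message ID 43 originates at pos 6; dropped at pos 1 in round 2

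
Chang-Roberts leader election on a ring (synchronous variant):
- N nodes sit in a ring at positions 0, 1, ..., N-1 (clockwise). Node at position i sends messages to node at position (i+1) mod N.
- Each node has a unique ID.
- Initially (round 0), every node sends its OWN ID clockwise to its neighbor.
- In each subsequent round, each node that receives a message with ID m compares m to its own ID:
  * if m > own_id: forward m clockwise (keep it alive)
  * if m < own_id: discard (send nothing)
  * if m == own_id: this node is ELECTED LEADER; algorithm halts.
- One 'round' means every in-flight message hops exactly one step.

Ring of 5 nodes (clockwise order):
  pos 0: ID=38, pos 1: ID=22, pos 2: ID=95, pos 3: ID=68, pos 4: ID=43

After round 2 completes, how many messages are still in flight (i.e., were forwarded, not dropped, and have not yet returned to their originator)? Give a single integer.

Answer: 3

Derivation:
Round 1: pos1(id22) recv 38: fwd; pos2(id95) recv 22: drop; pos3(id68) recv 95: fwd; pos4(id43) recv 68: fwd; pos0(id38) recv 43: fwd
Round 2: pos2(id95) recv 38: drop; pos4(id43) recv 95: fwd; pos0(id38) recv 68: fwd; pos1(id22) recv 43: fwd
After round 2: 3 messages still in flight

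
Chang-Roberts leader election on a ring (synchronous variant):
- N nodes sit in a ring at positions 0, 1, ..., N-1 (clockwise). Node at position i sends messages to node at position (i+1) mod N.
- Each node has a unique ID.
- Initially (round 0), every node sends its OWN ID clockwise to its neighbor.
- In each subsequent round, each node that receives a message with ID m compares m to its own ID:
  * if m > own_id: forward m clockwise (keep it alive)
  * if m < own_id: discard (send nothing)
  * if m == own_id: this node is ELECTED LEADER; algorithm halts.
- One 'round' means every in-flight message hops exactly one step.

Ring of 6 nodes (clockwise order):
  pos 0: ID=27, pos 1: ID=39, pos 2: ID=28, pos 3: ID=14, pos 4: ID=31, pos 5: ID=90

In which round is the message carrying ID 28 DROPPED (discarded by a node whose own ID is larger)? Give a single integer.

Answer: 2

Derivation:
Round 1: pos1(id39) recv 27: drop; pos2(id28) recv 39: fwd; pos3(id14) recv 28: fwd; pos4(id31) recv 14: drop; pos5(id90) recv 31: drop; pos0(id27) recv 90: fwd
Round 2: pos3(id14) recv 39: fwd; pos4(id31) recv 28: drop; pos1(id39) recv 90: fwd
Round 3: pos4(id31) recv 39: fwd; pos2(id28) recv 90: fwd
Round 4: pos5(id90) recv 39: drop; pos3(id14) recv 90: fwd
Round 5: pos4(id31) recv 90: fwd
Round 6: pos5(id90) recv 90: ELECTED
Message ID 28 originates at pos 2; dropped at pos 4 in round 2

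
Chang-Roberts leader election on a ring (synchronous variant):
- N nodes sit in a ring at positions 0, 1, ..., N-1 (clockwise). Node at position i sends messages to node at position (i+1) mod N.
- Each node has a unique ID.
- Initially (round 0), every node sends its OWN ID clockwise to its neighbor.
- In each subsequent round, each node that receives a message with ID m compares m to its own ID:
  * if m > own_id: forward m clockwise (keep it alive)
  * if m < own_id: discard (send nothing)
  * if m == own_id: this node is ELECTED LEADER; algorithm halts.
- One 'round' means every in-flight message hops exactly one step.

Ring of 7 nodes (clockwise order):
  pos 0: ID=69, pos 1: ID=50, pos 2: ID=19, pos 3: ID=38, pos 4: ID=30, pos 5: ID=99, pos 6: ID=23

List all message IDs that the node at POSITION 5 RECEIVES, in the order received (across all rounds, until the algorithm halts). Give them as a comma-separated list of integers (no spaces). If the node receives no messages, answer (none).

Round 1: pos1(id50) recv 69: fwd; pos2(id19) recv 50: fwd; pos3(id38) recv 19: drop; pos4(id30) recv 38: fwd; pos5(id99) recv 30: drop; pos6(id23) recv 99: fwd; pos0(id69) recv 23: drop
Round 2: pos2(id19) recv 69: fwd; pos3(id38) recv 50: fwd; pos5(id99) recv 38: drop; pos0(id69) recv 99: fwd
Round 3: pos3(id38) recv 69: fwd; pos4(id30) recv 50: fwd; pos1(id50) recv 99: fwd
Round 4: pos4(id30) recv 69: fwd; pos5(id99) recv 50: drop; pos2(id19) recv 99: fwd
Round 5: pos5(id99) recv 69: drop; pos3(id38) recv 99: fwd
Round 6: pos4(id30) recv 99: fwd
Round 7: pos5(id99) recv 99: ELECTED

Answer: 30,38,50,69,99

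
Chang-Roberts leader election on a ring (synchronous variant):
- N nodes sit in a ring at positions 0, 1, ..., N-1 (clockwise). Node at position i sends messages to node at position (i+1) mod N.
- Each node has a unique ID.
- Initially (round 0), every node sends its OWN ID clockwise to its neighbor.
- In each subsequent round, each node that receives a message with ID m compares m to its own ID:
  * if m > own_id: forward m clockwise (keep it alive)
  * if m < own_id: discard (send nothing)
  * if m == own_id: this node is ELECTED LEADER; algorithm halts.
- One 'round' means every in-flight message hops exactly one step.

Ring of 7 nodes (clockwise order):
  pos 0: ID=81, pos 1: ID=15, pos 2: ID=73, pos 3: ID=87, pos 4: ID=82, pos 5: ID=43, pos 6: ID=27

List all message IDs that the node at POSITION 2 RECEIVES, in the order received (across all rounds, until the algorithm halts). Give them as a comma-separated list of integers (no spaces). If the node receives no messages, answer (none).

Round 1: pos1(id15) recv 81: fwd; pos2(id73) recv 15: drop; pos3(id87) recv 73: drop; pos4(id82) recv 87: fwd; pos5(id43) recv 82: fwd; pos6(id27) recv 43: fwd; pos0(id81) recv 27: drop
Round 2: pos2(id73) recv 81: fwd; pos5(id43) recv 87: fwd; pos6(id27) recv 82: fwd; pos0(id81) recv 43: drop
Round 3: pos3(id87) recv 81: drop; pos6(id27) recv 87: fwd; pos0(id81) recv 82: fwd
Round 4: pos0(id81) recv 87: fwd; pos1(id15) recv 82: fwd
Round 5: pos1(id15) recv 87: fwd; pos2(id73) recv 82: fwd
Round 6: pos2(id73) recv 87: fwd; pos3(id87) recv 82: drop
Round 7: pos3(id87) recv 87: ELECTED

Answer: 15,81,82,87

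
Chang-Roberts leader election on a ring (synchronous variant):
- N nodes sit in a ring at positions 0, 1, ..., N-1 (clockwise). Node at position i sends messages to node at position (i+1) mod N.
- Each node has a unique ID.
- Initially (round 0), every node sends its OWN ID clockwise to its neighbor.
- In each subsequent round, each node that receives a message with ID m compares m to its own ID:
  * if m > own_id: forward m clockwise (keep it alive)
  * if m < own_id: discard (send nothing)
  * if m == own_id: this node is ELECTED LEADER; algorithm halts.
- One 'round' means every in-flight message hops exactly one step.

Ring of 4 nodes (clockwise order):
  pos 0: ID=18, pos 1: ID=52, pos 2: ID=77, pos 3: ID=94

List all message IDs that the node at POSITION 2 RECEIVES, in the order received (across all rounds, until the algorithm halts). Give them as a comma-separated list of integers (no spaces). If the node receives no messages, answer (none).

Round 1: pos1(id52) recv 18: drop; pos2(id77) recv 52: drop; pos3(id94) recv 77: drop; pos0(id18) recv 94: fwd
Round 2: pos1(id52) recv 94: fwd
Round 3: pos2(id77) recv 94: fwd
Round 4: pos3(id94) recv 94: ELECTED

Answer: 52,94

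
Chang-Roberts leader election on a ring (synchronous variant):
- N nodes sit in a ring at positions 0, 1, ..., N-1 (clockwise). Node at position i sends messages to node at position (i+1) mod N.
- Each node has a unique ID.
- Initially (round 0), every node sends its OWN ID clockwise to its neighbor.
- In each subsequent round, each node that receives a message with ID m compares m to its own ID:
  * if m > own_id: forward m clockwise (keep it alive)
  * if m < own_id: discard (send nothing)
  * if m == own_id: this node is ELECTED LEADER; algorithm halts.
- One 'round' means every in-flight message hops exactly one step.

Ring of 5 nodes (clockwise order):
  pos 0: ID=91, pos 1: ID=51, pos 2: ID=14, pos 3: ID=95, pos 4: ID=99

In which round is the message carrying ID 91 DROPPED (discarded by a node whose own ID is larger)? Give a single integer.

Answer: 3

Derivation:
Round 1: pos1(id51) recv 91: fwd; pos2(id14) recv 51: fwd; pos3(id95) recv 14: drop; pos4(id99) recv 95: drop; pos0(id91) recv 99: fwd
Round 2: pos2(id14) recv 91: fwd; pos3(id95) recv 51: drop; pos1(id51) recv 99: fwd
Round 3: pos3(id95) recv 91: drop; pos2(id14) recv 99: fwd
Round 4: pos3(id95) recv 99: fwd
Round 5: pos4(id99) recv 99: ELECTED
Message ID 91 originates at pos 0; dropped at pos 3 in round 3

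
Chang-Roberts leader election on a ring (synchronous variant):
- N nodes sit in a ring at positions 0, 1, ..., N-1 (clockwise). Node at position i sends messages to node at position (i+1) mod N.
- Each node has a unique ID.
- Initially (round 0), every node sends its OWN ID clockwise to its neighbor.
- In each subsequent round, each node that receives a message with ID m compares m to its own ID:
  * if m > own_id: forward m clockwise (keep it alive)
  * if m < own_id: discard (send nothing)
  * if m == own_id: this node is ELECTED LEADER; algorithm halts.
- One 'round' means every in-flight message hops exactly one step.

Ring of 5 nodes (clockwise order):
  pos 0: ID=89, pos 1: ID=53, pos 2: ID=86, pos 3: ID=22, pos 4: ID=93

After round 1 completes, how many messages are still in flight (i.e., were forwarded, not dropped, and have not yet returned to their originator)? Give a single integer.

Answer: 3

Derivation:
Round 1: pos1(id53) recv 89: fwd; pos2(id86) recv 53: drop; pos3(id22) recv 86: fwd; pos4(id93) recv 22: drop; pos0(id89) recv 93: fwd
After round 1: 3 messages still in flight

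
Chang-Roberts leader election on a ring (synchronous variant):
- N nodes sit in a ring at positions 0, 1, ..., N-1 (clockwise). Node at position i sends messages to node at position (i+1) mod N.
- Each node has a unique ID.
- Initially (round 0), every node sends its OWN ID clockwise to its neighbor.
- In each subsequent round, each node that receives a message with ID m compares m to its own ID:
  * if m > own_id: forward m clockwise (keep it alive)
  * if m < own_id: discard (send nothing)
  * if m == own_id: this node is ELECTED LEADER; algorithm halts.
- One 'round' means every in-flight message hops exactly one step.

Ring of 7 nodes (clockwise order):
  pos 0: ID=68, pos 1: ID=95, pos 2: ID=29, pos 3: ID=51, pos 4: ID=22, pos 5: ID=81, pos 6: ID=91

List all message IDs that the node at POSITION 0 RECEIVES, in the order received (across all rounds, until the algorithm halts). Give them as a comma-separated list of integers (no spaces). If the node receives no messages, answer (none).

Answer: 91,95

Derivation:
Round 1: pos1(id95) recv 68: drop; pos2(id29) recv 95: fwd; pos3(id51) recv 29: drop; pos4(id22) recv 51: fwd; pos5(id81) recv 22: drop; pos6(id91) recv 81: drop; pos0(id68) recv 91: fwd
Round 2: pos3(id51) recv 95: fwd; pos5(id81) recv 51: drop; pos1(id95) recv 91: drop
Round 3: pos4(id22) recv 95: fwd
Round 4: pos5(id81) recv 95: fwd
Round 5: pos6(id91) recv 95: fwd
Round 6: pos0(id68) recv 95: fwd
Round 7: pos1(id95) recv 95: ELECTED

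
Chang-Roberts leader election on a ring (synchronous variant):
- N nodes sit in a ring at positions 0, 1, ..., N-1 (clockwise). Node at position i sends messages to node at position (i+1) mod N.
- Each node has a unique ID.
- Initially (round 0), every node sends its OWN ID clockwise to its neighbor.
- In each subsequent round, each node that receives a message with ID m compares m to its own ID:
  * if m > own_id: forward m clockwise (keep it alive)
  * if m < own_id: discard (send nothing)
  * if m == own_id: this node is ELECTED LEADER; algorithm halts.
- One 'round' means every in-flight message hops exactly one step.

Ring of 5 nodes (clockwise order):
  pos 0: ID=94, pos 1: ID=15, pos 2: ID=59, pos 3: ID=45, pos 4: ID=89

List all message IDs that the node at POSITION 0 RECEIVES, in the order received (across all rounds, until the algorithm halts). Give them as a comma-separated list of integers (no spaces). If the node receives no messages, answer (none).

Round 1: pos1(id15) recv 94: fwd; pos2(id59) recv 15: drop; pos3(id45) recv 59: fwd; pos4(id89) recv 45: drop; pos0(id94) recv 89: drop
Round 2: pos2(id59) recv 94: fwd; pos4(id89) recv 59: drop
Round 3: pos3(id45) recv 94: fwd
Round 4: pos4(id89) recv 94: fwd
Round 5: pos0(id94) recv 94: ELECTED

Answer: 89,94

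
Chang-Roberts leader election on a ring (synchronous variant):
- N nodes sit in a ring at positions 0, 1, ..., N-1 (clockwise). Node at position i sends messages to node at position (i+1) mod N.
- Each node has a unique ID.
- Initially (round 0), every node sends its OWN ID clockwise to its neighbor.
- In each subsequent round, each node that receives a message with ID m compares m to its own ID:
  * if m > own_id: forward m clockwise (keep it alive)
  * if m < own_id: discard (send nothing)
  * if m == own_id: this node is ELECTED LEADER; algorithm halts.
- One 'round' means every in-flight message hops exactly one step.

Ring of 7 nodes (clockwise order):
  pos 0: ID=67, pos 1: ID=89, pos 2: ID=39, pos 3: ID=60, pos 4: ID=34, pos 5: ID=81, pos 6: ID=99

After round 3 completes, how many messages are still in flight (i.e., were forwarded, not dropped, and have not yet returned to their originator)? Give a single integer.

Round 1: pos1(id89) recv 67: drop; pos2(id39) recv 89: fwd; pos3(id60) recv 39: drop; pos4(id34) recv 60: fwd; pos5(id81) recv 34: drop; pos6(id99) recv 81: drop; pos0(id67) recv 99: fwd
Round 2: pos3(id60) recv 89: fwd; pos5(id81) recv 60: drop; pos1(id89) recv 99: fwd
Round 3: pos4(id34) recv 89: fwd; pos2(id39) recv 99: fwd
After round 3: 2 messages still in flight

Answer: 2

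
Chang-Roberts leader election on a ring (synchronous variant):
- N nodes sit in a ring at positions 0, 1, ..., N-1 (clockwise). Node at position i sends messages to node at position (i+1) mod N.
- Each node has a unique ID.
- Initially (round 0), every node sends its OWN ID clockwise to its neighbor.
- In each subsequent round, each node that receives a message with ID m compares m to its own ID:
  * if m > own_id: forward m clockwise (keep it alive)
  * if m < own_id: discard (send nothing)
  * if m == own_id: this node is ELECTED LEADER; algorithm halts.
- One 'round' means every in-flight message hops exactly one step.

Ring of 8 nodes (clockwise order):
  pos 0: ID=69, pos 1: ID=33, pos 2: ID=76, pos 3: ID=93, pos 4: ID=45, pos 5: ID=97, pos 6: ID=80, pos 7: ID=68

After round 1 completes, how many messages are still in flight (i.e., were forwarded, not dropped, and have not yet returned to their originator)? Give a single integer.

Round 1: pos1(id33) recv 69: fwd; pos2(id76) recv 33: drop; pos3(id93) recv 76: drop; pos4(id45) recv 93: fwd; pos5(id97) recv 45: drop; pos6(id80) recv 97: fwd; pos7(id68) recv 80: fwd; pos0(id69) recv 68: drop
After round 1: 4 messages still in flight

Answer: 4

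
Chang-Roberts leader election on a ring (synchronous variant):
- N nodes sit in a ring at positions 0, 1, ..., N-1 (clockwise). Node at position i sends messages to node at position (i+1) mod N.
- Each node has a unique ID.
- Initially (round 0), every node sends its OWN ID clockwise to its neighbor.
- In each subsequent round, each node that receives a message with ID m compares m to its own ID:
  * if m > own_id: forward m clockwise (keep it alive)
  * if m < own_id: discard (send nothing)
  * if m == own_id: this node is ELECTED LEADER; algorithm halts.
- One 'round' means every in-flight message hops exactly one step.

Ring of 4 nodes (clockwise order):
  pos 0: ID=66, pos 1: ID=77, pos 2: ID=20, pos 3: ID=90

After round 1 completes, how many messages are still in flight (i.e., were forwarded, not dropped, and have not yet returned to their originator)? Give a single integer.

Round 1: pos1(id77) recv 66: drop; pos2(id20) recv 77: fwd; pos3(id90) recv 20: drop; pos0(id66) recv 90: fwd
After round 1: 2 messages still in flight

Answer: 2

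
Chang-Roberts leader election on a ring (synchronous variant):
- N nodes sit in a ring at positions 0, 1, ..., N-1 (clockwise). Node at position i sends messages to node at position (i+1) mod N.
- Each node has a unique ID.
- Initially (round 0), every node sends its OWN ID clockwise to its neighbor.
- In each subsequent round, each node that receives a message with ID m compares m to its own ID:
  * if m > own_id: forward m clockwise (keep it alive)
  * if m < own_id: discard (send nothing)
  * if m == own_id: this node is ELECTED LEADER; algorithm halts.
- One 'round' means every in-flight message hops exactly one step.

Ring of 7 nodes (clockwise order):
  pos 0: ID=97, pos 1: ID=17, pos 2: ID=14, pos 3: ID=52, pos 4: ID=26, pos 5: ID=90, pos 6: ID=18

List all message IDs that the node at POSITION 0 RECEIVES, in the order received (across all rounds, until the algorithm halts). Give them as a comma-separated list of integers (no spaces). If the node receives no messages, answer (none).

Answer: 18,90,97

Derivation:
Round 1: pos1(id17) recv 97: fwd; pos2(id14) recv 17: fwd; pos3(id52) recv 14: drop; pos4(id26) recv 52: fwd; pos5(id90) recv 26: drop; pos6(id18) recv 90: fwd; pos0(id97) recv 18: drop
Round 2: pos2(id14) recv 97: fwd; pos3(id52) recv 17: drop; pos5(id90) recv 52: drop; pos0(id97) recv 90: drop
Round 3: pos3(id52) recv 97: fwd
Round 4: pos4(id26) recv 97: fwd
Round 5: pos5(id90) recv 97: fwd
Round 6: pos6(id18) recv 97: fwd
Round 7: pos0(id97) recv 97: ELECTED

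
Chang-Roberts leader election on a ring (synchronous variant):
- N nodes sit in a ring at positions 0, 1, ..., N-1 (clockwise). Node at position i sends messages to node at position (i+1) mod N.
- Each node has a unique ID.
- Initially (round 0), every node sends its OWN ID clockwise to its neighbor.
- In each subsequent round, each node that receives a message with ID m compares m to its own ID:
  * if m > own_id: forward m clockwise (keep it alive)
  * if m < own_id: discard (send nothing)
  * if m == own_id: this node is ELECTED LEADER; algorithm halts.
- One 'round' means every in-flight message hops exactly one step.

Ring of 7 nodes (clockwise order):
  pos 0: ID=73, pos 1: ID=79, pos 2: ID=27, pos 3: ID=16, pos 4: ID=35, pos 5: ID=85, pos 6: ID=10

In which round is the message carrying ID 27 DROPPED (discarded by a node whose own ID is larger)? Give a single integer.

Answer: 2

Derivation:
Round 1: pos1(id79) recv 73: drop; pos2(id27) recv 79: fwd; pos3(id16) recv 27: fwd; pos4(id35) recv 16: drop; pos5(id85) recv 35: drop; pos6(id10) recv 85: fwd; pos0(id73) recv 10: drop
Round 2: pos3(id16) recv 79: fwd; pos4(id35) recv 27: drop; pos0(id73) recv 85: fwd
Round 3: pos4(id35) recv 79: fwd; pos1(id79) recv 85: fwd
Round 4: pos5(id85) recv 79: drop; pos2(id27) recv 85: fwd
Round 5: pos3(id16) recv 85: fwd
Round 6: pos4(id35) recv 85: fwd
Round 7: pos5(id85) recv 85: ELECTED
Message ID 27 originates at pos 2; dropped at pos 4 in round 2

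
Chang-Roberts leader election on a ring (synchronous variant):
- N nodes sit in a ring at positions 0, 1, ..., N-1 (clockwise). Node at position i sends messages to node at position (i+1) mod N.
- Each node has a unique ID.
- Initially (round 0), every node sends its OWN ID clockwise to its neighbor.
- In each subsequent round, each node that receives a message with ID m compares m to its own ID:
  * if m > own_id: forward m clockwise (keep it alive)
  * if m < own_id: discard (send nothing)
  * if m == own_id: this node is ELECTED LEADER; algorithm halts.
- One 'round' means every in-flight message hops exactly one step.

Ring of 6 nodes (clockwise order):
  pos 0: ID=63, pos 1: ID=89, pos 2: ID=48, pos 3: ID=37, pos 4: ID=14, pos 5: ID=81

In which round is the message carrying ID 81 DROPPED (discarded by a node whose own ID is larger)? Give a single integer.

Round 1: pos1(id89) recv 63: drop; pos2(id48) recv 89: fwd; pos3(id37) recv 48: fwd; pos4(id14) recv 37: fwd; pos5(id81) recv 14: drop; pos0(id63) recv 81: fwd
Round 2: pos3(id37) recv 89: fwd; pos4(id14) recv 48: fwd; pos5(id81) recv 37: drop; pos1(id89) recv 81: drop
Round 3: pos4(id14) recv 89: fwd; pos5(id81) recv 48: drop
Round 4: pos5(id81) recv 89: fwd
Round 5: pos0(id63) recv 89: fwd
Round 6: pos1(id89) recv 89: ELECTED
Message ID 81 originates at pos 5; dropped at pos 1 in round 2

Answer: 2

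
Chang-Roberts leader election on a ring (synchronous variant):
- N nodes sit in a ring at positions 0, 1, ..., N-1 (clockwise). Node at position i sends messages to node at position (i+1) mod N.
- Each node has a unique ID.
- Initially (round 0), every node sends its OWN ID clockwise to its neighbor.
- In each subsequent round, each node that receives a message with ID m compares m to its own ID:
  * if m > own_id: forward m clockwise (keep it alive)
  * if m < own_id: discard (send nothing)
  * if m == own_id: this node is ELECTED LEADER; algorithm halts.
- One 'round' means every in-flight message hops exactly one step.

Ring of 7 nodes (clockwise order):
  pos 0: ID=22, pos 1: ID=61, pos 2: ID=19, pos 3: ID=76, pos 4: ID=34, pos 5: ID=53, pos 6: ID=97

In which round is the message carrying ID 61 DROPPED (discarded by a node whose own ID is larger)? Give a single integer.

Answer: 2

Derivation:
Round 1: pos1(id61) recv 22: drop; pos2(id19) recv 61: fwd; pos3(id76) recv 19: drop; pos4(id34) recv 76: fwd; pos5(id53) recv 34: drop; pos6(id97) recv 53: drop; pos0(id22) recv 97: fwd
Round 2: pos3(id76) recv 61: drop; pos5(id53) recv 76: fwd; pos1(id61) recv 97: fwd
Round 3: pos6(id97) recv 76: drop; pos2(id19) recv 97: fwd
Round 4: pos3(id76) recv 97: fwd
Round 5: pos4(id34) recv 97: fwd
Round 6: pos5(id53) recv 97: fwd
Round 7: pos6(id97) recv 97: ELECTED
Message ID 61 originates at pos 1; dropped at pos 3 in round 2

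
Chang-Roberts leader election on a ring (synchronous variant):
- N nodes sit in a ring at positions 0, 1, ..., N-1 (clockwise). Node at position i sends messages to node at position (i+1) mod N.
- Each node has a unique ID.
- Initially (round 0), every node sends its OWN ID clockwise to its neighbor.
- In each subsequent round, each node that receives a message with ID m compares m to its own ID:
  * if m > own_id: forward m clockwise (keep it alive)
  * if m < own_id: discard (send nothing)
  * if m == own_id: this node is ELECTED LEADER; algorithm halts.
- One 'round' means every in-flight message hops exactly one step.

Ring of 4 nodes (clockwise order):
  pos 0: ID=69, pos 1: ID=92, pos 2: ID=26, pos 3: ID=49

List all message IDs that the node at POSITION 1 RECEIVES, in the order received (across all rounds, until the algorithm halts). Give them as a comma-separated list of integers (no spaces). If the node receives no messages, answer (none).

Round 1: pos1(id92) recv 69: drop; pos2(id26) recv 92: fwd; pos3(id49) recv 26: drop; pos0(id69) recv 49: drop
Round 2: pos3(id49) recv 92: fwd
Round 3: pos0(id69) recv 92: fwd
Round 4: pos1(id92) recv 92: ELECTED

Answer: 69,92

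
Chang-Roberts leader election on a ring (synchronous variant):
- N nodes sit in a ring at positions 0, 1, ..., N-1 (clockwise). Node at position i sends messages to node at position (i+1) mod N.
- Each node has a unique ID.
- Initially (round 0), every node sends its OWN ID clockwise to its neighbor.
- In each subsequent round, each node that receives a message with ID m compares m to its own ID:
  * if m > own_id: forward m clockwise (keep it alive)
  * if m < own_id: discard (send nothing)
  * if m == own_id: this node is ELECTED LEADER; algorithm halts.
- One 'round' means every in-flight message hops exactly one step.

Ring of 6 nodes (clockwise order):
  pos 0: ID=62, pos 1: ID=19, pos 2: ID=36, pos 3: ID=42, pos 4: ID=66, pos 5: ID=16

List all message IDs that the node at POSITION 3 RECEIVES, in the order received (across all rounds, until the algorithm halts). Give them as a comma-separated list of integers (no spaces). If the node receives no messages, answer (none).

Round 1: pos1(id19) recv 62: fwd; pos2(id36) recv 19: drop; pos3(id42) recv 36: drop; pos4(id66) recv 42: drop; pos5(id16) recv 66: fwd; pos0(id62) recv 16: drop
Round 2: pos2(id36) recv 62: fwd; pos0(id62) recv 66: fwd
Round 3: pos3(id42) recv 62: fwd; pos1(id19) recv 66: fwd
Round 4: pos4(id66) recv 62: drop; pos2(id36) recv 66: fwd
Round 5: pos3(id42) recv 66: fwd
Round 6: pos4(id66) recv 66: ELECTED

Answer: 36,62,66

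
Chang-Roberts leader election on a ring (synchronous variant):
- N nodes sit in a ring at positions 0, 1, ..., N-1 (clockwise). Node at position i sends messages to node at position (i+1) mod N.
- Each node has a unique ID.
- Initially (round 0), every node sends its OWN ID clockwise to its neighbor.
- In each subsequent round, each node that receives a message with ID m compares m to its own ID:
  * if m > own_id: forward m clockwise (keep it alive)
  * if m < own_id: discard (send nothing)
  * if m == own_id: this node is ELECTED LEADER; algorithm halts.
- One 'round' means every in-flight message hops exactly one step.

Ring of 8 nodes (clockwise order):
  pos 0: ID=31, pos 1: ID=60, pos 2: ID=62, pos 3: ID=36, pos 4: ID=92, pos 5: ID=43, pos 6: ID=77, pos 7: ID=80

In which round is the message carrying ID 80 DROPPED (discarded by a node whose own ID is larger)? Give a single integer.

Answer: 5

Derivation:
Round 1: pos1(id60) recv 31: drop; pos2(id62) recv 60: drop; pos3(id36) recv 62: fwd; pos4(id92) recv 36: drop; pos5(id43) recv 92: fwd; pos6(id77) recv 43: drop; pos7(id80) recv 77: drop; pos0(id31) recv 80: fwd
Round 2: pos4(id92) recv 62: drop; pos6(id77) recv 92: fwd; pos1(id60) recv 80: fwd
Round 3: pos7(id80) recv 92: fwd; pos2(id62) recv 80: fwd
Round 4: pos0(id31) recv 92: fwd; pos3(id36) recv 80: fwd
Round 5: pos1(id60) recv 92: fwd; pos4(id92) recv 80: drop
Round 6: pos2(id62) recv 92: fwd
Round 7: pos3(id36) recv 92: fwd
Round 8: pos4(id92) recv 92: ELECTED
Message ID 80 originates at pos 7; dropped at pos 4 in round 5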